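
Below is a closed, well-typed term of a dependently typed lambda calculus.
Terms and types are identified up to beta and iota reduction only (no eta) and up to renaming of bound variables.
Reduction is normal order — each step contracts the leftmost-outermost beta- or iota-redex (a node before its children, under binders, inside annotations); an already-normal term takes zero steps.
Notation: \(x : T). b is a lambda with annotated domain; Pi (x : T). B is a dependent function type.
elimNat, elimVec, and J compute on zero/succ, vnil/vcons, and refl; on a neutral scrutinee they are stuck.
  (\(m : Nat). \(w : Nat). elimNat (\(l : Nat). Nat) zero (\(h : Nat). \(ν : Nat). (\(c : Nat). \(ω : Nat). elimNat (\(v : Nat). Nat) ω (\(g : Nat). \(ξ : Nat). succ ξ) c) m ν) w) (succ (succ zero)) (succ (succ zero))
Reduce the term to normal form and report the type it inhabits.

normal form:
  succ (succ (succ (succ zero)))
type:
  Nat
observation: 27 normal-order steps separate the term from its normal form.


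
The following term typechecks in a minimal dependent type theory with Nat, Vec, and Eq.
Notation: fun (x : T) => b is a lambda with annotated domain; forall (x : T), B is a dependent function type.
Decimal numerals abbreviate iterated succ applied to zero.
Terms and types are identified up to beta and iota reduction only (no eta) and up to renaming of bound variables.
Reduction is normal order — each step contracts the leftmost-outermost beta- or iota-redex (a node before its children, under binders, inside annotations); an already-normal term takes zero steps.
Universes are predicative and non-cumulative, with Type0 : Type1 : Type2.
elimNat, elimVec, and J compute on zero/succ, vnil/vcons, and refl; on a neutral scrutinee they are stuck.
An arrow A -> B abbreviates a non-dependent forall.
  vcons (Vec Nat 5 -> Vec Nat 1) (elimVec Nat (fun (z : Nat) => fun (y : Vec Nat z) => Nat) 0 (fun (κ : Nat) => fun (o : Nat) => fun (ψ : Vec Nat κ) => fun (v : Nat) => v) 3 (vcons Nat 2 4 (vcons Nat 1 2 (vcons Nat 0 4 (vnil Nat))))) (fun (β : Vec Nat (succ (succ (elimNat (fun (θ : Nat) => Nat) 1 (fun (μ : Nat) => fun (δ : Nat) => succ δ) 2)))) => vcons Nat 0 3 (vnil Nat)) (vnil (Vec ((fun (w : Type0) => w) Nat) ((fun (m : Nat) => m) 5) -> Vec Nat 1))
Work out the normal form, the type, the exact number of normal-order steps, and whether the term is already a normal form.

resulting normal form:
  vcons (Vec Nat 5 -> Vec Nat 1) 0 (fun (z : Vec Nat 5) => vcons Nat 0 3 (vnil Nat)) (vnil (Vec Nat 5 -> Vec Nat 1))
inferred type:
  Vec (Vec Nat 5 -> Vec Nat 1) 1
steps to reach normal form (normal order): 25
already normal: no
first contracted redex: an elimVec iota-redex


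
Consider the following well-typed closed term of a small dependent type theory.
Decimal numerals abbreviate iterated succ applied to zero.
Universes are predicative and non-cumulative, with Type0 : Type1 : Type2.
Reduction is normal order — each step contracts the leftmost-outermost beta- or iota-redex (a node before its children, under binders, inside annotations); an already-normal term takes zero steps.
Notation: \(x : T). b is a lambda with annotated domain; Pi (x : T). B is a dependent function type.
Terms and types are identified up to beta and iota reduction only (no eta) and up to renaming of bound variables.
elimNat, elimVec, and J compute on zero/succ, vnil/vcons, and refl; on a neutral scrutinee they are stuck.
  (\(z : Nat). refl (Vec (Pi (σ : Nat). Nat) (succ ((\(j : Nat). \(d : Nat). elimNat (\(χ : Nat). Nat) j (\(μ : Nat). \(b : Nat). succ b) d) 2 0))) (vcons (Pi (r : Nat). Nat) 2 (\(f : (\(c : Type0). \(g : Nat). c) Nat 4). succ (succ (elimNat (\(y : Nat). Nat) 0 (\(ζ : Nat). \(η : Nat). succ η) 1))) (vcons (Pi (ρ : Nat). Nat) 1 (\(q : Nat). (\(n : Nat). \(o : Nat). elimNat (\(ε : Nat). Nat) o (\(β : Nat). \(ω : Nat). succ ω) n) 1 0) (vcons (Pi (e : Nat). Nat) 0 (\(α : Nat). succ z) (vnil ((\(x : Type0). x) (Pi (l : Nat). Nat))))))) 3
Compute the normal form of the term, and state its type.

reduced normal form:
  refl (Vec (Pi (z : Nat). Nat) 3) (vcons (Pi (σ : Nat). Nat) 2 (\(j : Nat). 3) (vcons (Pi (d : Nat). Nat) 1 (\(χ : Nat). 1) (vcons (Pi (μ : Nat). Nat) 0 (\(b : Nat). 4) (vnil (Pi (r : Nat). Nat)))))
inferred type:
  Eq (Vec (Pi (z : Nat). Nat) 3) (vcons (Pi (σ : Nat). Nat) 2 (\(j : Nat). 3) (vcons (Pi (d : Nat). Nat) 1 (\(χ : Nat). 1) (vcons (Pi (μ : Nat). Nat) 0 (\(b : Nat). 4) (vnil (Pi (r : Nat). Nat))))) (vcons (Pi (f : Nat). Nat) 2 (\(c : Nat). 3) (vcons (Pi (g : Nat). Nat) 1 (\(y : Nat). 1) (vcons (Pi (ζ : Nat). Nat) 0 (\(η : Nat). 4) (vnil (Pi (ρ : Nat). Nat)))))


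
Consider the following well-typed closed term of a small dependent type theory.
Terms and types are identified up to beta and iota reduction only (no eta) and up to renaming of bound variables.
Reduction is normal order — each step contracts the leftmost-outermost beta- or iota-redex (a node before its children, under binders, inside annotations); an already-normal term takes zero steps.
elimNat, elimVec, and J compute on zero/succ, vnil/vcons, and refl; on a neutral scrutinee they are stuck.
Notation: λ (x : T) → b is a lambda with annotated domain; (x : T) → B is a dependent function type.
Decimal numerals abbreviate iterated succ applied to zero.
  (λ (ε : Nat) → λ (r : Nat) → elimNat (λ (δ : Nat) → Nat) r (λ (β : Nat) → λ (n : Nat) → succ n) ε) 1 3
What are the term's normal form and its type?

reduced normal form:
  4
the term's type:
  Nat


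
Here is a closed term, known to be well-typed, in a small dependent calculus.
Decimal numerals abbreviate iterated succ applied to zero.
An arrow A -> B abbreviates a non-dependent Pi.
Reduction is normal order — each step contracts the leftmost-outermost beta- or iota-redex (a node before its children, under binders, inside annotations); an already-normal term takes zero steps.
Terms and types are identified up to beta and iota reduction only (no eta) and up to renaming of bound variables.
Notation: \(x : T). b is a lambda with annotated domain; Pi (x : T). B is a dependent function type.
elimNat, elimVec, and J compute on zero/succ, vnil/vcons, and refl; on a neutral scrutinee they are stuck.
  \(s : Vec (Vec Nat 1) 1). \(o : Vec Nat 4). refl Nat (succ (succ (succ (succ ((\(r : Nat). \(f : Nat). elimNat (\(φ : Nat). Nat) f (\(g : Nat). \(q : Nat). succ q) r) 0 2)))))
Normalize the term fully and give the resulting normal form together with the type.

resulting normal form:
  \(s : Vec (Vec Nat 1) 1). \(o : Vec Nat 4). refl Nat 6
inferred type:
  Vec (Vec Nat 1) 1 -> Vec Nat 4 -> Eq Nat 6 6
observation: normalization takes exactly 3 steps under the normal-order strategy.


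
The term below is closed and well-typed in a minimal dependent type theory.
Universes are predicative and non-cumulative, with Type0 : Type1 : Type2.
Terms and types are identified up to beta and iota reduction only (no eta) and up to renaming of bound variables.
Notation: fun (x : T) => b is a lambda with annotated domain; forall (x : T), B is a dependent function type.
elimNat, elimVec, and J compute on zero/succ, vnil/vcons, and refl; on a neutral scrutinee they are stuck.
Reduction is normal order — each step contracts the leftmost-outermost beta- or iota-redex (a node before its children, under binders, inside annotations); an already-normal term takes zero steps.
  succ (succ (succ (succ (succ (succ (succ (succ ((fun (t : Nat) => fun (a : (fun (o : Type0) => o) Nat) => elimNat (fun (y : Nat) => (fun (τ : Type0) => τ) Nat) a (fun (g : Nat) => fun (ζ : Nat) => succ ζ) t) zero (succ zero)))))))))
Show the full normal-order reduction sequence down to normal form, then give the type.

reduction (normal order):
  succ (succ (succ (succ (succ (succ (succ (succ ((fun (t : Nat) => fun (a : (fun (o : Type0) => o) Nat) => elimNat (fun (y : Nat) => (fun (τ : Type0) => τ) Nat) a (fun (g : Nat) => fun (ζ : Nat) => succ ζ) t) zero (succ zero)))))))))
  ~> succ (succ (succ (succ (succ (succ (succ (succ ((fun (t : (fun (a : Type0) => a) Nat) => elimNat (fun (o : Nat) => (fun (y : Type0) => y) Nat) t (fun (τ : Nat) => fun (g : Nat) => succ g) zero) (succ zero)))))))))
  ~> succ (succ (succ (succ (succ (succ (succ (succ (elimNat (fun (t : Nat) => (fun (a : Type0) => a) Nat) (succ zero) (fun (o : Nat) => fun (y : Nat) => succ y) zero))))))))
  ~> succ (succ (succ (succ (succ (succ (succ (succ (succ zero))))))))
the term's type:
  Nat


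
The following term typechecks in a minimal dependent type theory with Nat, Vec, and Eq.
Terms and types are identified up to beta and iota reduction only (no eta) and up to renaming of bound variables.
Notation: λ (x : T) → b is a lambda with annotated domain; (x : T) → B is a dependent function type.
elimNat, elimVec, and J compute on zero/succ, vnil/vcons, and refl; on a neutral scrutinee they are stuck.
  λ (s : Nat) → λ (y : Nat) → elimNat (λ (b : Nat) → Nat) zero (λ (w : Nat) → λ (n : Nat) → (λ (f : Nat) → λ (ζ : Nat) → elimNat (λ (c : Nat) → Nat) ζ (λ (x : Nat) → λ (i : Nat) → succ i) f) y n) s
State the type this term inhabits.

inferred type:
  (s : Nat) → (y : Nat) → Nat


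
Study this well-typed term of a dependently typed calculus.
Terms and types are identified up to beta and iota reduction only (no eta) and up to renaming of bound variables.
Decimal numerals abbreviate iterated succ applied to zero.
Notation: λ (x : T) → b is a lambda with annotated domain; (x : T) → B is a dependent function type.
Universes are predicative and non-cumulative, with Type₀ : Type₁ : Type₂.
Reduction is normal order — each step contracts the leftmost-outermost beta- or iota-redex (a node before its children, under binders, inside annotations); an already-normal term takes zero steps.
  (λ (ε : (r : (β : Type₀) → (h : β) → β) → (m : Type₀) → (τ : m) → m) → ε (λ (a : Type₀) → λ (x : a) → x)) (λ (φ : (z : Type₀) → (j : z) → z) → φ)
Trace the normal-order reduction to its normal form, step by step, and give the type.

reduction (normal order):
  (λ (ε : (r : (β : Type₀) → (h : β) → β) → (m : Type₀) → (τ : m) → m) → ε (λ (a : Type₀) → λ (x : a) → x)) (λ (φ : (z : Type₀) → (j : z) → z) → φ)
  ~> (λ (ε : (r : Type₀) → (β : r) → r) → ε) (λ (h : Type₀) → λ (m : h) → m)
  ~> λ (ε : Type₀) → λ (r : ε) → r
the term's type:
  (ε : Type₀) → (r : ε) → ε


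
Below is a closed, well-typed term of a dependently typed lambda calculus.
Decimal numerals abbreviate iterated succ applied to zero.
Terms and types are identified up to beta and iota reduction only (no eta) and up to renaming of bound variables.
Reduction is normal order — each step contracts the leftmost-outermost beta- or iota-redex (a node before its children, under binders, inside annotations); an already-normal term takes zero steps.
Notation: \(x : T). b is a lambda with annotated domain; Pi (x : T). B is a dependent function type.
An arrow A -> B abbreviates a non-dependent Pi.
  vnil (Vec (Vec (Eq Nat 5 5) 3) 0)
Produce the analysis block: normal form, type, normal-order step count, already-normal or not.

resulting normal form:
  vnil (Vec (Vec (Eq Nat 5 5) 3) 0)
inferred type:
  Vec (Vec (Vec (Eq Nat 5 5) 3) 0) 0
steps to reach normal form (normal order): 0
already normal: yes


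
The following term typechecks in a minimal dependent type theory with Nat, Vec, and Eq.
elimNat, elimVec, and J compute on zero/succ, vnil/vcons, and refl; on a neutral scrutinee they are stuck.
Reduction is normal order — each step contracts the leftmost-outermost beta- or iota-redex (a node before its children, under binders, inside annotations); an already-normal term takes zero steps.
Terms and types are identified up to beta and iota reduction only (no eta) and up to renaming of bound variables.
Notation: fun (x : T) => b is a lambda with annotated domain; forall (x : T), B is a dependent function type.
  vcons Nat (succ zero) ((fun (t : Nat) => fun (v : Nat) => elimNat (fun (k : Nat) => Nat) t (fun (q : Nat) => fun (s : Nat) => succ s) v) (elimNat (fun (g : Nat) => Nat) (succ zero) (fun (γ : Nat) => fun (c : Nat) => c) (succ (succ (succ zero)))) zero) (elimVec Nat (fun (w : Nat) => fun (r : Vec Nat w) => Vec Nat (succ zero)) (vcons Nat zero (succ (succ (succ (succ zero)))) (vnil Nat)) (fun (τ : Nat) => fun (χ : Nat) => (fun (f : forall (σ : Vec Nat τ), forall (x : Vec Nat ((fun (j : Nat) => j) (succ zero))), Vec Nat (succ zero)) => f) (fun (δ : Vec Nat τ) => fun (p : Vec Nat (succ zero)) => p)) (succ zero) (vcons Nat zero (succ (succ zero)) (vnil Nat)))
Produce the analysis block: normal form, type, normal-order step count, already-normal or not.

normal form:
  vcons Nat (succ zero) (succ zero) (vcons Nat zero (succ (succ (succ (succ zero)))) (vnil Nat))
the term's type:
  Vec Nat (succ (succ zero))
steps to reach normal form (normal order): 20
already normal: no
first redex: a beta-redex


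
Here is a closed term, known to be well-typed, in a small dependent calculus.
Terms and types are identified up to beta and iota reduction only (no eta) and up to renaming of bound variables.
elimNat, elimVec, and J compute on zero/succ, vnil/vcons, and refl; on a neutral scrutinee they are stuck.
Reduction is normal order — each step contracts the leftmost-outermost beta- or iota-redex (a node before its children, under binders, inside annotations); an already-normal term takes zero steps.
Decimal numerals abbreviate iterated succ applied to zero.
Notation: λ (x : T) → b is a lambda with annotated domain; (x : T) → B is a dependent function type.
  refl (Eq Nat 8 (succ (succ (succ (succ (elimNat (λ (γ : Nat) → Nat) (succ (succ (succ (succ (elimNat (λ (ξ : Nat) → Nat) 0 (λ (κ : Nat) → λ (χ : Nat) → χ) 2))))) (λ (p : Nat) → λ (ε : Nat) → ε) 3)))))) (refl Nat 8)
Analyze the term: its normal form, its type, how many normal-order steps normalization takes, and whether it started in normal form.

reduced normal form:
  refl (Eq Nat 8 8) (refl Nat 8)
the term's type:
  Eq (Eq Nat 8 8) (refl Nat 8) (refl Nat 8)
normal-order step count: 17
term was already normal: no
first contracted redex: an elimNat iota-redex


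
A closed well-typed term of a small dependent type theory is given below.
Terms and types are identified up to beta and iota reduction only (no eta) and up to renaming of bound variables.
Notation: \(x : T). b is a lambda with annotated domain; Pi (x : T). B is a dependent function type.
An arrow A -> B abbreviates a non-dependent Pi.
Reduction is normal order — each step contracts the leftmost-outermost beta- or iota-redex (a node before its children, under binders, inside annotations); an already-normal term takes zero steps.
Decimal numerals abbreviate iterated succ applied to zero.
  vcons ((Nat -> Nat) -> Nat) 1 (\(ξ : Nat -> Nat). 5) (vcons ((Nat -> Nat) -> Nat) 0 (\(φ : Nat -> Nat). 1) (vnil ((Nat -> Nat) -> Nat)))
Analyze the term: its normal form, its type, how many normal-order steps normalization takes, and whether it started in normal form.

resulting normal form:
  vcons ((Nat -> Nat) -> Nat) 1 (\(ξ : Nat -> Nat). 5) (vcons ((Nat -> Nat) -> Nat) 0 (\(φ : Nat -> Nat). 1) (vnil ((Nat -> Nat) -> Nat)))
type:
  Vec ((Nat -> Nat) -> Nat) 2
steps to reach normal form (normal order): 0
started in normal form: yes


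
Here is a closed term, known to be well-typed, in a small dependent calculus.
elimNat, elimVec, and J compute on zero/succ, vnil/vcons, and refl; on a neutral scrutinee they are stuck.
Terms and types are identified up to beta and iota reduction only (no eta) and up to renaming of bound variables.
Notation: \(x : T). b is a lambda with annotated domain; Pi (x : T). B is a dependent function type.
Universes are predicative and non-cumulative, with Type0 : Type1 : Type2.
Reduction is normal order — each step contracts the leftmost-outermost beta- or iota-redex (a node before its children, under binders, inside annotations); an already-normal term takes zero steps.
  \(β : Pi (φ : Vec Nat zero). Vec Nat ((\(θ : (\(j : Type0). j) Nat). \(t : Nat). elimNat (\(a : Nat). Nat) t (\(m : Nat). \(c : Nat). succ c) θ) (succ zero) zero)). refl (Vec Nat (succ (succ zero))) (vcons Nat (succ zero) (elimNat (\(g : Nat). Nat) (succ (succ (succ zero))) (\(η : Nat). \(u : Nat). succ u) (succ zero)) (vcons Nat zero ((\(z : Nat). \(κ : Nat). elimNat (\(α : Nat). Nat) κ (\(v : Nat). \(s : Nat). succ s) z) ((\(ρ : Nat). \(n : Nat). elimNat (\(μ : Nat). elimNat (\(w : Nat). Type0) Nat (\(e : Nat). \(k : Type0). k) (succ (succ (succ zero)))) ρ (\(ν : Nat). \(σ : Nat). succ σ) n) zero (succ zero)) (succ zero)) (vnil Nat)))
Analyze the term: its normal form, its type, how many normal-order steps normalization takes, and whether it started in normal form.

reduced normal form:
  \(β : Pi (φ : Vec Nat zero). Vec Nat (succ zero)). refl (Vec Nat (succ (succ zero))) (vcons Nat (succ zero) (succ (succ (succ (succ zero)))) (vcons Nat zero (succ (succ zero)) (vnil Nat)))
type:
  Pi (β : Pi (φ : Vec Nat zero). Vec Nat (succ zero)). Eq (Vec Nat (succ (succ zero))) (vcons Nat (succ zero) (succ (succ (succ (succ zero)))) (vcons Nat zero (succ (succ zero)) (vnil Nat))) (vcons Nat (succ zero) (succ (succ (succ (succ zero)))) (vcons Nat zero (succ (succ zero)) (vnil Nat)))
normal-order step count: 22
already normal: no
first redex: a beta-redex


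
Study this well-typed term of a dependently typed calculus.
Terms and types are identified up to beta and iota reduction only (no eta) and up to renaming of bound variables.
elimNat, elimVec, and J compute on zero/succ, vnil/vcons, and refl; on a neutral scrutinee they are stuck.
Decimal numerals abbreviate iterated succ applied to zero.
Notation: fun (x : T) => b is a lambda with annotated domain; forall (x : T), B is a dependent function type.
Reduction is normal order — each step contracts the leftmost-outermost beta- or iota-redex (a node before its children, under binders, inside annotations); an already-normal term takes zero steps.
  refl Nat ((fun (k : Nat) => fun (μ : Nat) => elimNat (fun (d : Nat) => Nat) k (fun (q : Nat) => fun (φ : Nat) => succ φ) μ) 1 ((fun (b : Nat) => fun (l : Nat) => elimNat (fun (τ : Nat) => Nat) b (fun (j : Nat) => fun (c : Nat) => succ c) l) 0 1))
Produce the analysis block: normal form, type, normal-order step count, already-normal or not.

normal form:
  refl Nat 2
the term's type:
  Eq Nat 2 2
normal-order step count: 12
term was already normal: no
first contracted redex: a beta-redex


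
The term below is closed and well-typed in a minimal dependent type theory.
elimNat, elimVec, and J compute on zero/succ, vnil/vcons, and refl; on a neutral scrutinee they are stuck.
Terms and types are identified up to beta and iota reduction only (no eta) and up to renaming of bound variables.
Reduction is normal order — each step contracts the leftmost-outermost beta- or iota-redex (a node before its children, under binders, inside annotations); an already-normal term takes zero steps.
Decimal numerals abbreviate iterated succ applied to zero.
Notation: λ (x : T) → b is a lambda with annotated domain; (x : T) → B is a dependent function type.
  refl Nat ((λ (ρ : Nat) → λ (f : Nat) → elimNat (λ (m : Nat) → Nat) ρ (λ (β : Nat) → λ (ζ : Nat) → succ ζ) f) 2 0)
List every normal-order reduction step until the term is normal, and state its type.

normal-order reduction:
  refl Nat ((λ (ρ : Nat) → λ (f : Nat) → elimNat (λ (m : Nat) → Nat) ρ (λ (β : Nat) → λ (ζ : Nat) → succ ζ) f) 2 0)
  ~> refl Nat ((λ (ρ : Nat) → elimNat (λ (f : Nat) → Nat) 2 (λ (m : Nat) → λ (β : Nat) → succ β) ρ) 0)
  ~> refl Nat (elimNat (λ (ρ : Nat) → Nat) 2 (λ (f : Nat) → λ (m : Nat) → succ m) 0)
  ~> refl Nat 2
the term's type:
  Eq Nat 2 2


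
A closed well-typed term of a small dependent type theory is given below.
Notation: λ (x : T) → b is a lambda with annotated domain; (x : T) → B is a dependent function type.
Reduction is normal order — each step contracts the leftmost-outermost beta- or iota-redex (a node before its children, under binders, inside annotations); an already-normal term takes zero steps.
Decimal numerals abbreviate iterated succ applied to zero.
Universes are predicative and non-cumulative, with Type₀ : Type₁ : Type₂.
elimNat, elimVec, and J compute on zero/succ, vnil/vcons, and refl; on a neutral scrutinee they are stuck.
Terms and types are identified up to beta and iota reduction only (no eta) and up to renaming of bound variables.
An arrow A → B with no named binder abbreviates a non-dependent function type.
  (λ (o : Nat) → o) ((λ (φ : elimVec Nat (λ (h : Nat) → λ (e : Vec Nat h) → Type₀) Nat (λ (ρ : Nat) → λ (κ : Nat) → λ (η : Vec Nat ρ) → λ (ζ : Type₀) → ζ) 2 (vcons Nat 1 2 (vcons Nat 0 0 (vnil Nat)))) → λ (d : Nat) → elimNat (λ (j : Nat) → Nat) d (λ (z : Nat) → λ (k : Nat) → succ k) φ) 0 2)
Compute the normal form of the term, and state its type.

resulting normal form:
  2
type:
  Nat


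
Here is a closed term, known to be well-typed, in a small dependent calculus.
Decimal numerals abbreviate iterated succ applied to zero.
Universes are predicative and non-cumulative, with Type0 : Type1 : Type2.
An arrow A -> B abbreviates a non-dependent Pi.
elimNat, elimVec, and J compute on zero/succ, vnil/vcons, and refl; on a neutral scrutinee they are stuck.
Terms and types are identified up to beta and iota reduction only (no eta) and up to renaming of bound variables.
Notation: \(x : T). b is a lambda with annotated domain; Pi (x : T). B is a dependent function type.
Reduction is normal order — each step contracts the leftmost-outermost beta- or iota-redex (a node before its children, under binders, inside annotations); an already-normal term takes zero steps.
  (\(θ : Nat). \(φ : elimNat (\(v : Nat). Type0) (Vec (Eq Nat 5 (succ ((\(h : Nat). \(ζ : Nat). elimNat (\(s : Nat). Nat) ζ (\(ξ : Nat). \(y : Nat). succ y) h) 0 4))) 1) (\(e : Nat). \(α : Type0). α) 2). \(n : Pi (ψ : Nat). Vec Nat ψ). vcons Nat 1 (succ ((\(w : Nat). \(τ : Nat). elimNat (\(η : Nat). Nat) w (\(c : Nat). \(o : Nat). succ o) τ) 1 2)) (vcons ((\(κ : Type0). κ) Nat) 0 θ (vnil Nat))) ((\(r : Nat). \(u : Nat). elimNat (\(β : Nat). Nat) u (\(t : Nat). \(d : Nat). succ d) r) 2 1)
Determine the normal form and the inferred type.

resulting normal form:
  \(θ : Vec (Eq Nat 5 5) 1). \(φ : Pi (v : Nat). Vec Nat v). vcons Nat 1 4 (vcons Nat 0 3 (vnil Nat))
type:
  Vec (Eq Nat 5 5) 1 -> (Pi (θ : Nat). Vec Nat θ) -> Vec Nat 2


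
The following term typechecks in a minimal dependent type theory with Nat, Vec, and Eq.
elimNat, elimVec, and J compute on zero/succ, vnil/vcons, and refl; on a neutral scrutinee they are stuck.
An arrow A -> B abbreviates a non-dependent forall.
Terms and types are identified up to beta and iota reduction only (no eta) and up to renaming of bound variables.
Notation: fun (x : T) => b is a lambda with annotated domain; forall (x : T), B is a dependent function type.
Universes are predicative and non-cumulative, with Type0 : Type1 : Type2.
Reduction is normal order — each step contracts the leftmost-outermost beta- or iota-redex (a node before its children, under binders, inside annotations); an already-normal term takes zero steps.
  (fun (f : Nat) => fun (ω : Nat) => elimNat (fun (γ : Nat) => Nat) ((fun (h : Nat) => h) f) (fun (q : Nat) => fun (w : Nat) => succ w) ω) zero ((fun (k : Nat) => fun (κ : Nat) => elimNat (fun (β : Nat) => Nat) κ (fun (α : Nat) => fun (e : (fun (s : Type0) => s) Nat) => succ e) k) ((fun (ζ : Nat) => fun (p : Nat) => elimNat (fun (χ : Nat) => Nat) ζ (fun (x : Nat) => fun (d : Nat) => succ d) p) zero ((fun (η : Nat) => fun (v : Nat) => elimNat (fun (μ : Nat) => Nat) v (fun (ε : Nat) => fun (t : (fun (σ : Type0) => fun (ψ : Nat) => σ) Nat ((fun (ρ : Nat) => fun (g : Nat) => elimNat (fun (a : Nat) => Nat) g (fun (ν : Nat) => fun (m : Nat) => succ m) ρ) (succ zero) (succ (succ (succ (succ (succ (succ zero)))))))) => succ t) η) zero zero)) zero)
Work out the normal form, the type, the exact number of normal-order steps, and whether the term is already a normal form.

resulting normal form:
  zero
inferred type:
  Nat
steps to reach normal form (normal order): 14
already normal: no
first contracted redex: a beta-redex


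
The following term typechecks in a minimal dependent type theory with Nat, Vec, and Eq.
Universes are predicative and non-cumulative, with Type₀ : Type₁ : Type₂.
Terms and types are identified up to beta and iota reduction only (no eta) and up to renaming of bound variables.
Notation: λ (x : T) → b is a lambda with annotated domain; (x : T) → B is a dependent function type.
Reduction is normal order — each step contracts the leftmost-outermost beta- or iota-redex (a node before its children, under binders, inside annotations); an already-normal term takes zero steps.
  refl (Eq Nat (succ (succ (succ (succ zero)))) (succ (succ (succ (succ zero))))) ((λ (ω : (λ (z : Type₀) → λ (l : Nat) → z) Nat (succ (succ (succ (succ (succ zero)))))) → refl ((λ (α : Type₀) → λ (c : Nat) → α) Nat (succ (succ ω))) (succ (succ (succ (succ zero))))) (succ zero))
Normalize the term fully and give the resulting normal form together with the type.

reduced normal form:
  refl (Eq Nat (succ (succ (succ (succ zero)))) (succ (succ (succ (succ zero))))) (refl Nat (succ (succ (succ (succ zero)))))
the term's type:
  Eq (Eq Nat (succ (succ (succ (succ zero)))) (succ (succ (succ (succ zero))))) (refl Nat (succ (succ (succ (succ zero))))) (refl Nat (succ (succ (succ (succ zero)))))
observation: normalization takes exactly 3 steps under the normal-order strategy.


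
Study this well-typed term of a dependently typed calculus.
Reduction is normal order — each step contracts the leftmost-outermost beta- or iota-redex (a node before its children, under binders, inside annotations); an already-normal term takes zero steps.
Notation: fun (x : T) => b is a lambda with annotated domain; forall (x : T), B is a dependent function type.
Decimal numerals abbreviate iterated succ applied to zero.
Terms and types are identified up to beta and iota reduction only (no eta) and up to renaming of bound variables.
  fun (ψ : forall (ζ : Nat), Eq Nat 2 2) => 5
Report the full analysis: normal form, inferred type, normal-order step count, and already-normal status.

reduced normal form:
  fun (ψ : forall (ζ : Nat), Eq Nat 2 2) => 5
inferred type:
  forall (ψ : forall (ζ : Nat), Eq Nat 2 2), Nat
normal-order step count: 0
started in normal form: yes


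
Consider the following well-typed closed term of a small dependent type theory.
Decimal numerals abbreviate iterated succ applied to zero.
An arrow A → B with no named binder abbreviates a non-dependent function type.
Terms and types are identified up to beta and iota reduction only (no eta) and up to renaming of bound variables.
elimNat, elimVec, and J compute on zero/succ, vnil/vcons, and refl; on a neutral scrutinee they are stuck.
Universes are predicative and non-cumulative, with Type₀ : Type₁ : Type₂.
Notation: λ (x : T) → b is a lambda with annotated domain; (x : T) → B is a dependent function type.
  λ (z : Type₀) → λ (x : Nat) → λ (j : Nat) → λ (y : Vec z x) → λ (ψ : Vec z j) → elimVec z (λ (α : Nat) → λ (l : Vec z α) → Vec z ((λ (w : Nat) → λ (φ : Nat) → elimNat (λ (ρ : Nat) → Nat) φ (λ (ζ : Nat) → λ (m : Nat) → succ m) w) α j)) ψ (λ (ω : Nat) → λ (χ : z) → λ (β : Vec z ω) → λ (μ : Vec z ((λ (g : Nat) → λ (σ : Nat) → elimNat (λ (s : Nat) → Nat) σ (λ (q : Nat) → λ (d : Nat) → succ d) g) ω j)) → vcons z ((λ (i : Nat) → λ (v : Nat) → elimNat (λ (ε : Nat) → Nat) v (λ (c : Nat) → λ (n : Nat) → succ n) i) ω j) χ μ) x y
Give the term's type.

the term's type:
  (z : Type₀) → (x : Nat) → (j : Nat) → Vec z x → Vec z j → Vec z (elimNat (λ (y : Nat) → Nat) j (λ (ψ : Nat) → λ (α : Nat) → succ α) x)


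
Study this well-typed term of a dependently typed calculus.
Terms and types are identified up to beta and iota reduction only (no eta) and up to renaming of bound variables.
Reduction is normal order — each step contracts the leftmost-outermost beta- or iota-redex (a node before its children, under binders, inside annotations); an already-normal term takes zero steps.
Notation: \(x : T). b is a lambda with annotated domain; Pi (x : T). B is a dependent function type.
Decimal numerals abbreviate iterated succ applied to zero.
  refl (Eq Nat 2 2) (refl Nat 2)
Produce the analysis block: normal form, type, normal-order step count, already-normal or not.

resulting normal form:
  refl (Eq Nat 2 2) (refl Nat 2)
inferred type:
  Eq (Eq Nat 2 2) (refl Nat 2) (refl Nat 2)
steps to reach normal form (normal order): 0
term was already normal: yes


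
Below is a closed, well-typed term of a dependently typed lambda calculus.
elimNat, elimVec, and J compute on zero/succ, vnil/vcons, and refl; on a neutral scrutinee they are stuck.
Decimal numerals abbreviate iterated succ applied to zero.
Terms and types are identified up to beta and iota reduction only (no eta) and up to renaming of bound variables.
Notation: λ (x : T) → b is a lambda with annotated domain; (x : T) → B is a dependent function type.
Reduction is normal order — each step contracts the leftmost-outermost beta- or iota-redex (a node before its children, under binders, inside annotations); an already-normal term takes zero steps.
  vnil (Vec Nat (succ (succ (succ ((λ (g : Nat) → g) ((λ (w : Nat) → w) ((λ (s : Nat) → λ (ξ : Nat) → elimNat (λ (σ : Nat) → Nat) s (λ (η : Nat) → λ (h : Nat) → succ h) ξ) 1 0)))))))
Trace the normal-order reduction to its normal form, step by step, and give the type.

normal-order reduction sequence:
  vnil (Vec Nat (succ (succ (succ ((λ (g : Nat) → g) ((λ (w : Nat) → w) ((λ (s : Nat) → λ (ξ : Nat) → elimNat (λ (σ : Nat) → Nat) s (λ (η : Nat) → λ (h : Nat) → succ h) ξ) 1 0)))))))
  ~> vnil (Vec Nat (succ (succ (succ ((λ (g : Nat) → g) ((λ (w : Nat) → λ (s : Nat) → elimNat (λ (ξ : Nat) → Nat) w (λ (σ : Nat) → λ (η : Nat) → succ η) s) 1 0))))))
  ~> vnil (Vec Nat (succ (succ (succ ((λ (g : Nat) → λ (w : Nat) → elimNat (λ (s : Nat) → Nat) g (λ (ξ : Nat) → λ (σ : Nat) → succ σ) w) 1 0)))))
  ~> vnil (Vec Nat (succ (succ (succ ((λ (g : Nat) → elimNat (λ (w : Nat) → Nat) 1 (λ (s : Nat) → λ (ξ : Nat) → succ ξ) g) 0)))))
  ~> vnil (Vec Nat (succ (succ (succ (elimNat (λ (g : Nat) → Nat) 1 (λ (w : Nat) → λ (s : Nat) → succ s) 0)))))
  ~> vnil (Vec Nat 4)
the term's type:
  Vec (Vec Nat 4) 0


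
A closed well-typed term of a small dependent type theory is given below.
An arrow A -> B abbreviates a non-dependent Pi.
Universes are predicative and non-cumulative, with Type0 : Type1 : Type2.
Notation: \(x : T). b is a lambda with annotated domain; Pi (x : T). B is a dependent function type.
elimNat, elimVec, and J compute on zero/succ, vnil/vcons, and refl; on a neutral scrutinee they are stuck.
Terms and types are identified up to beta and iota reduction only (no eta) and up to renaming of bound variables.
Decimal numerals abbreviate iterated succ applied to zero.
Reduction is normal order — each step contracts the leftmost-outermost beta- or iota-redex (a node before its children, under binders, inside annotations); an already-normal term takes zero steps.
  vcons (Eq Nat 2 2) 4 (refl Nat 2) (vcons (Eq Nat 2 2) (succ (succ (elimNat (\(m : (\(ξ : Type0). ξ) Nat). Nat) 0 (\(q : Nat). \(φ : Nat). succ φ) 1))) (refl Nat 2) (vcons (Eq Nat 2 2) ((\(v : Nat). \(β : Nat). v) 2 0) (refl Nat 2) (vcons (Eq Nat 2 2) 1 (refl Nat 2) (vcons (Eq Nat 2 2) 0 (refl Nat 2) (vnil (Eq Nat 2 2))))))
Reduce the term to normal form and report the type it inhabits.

normal form:
  vcons (Eq Nat 2 2) 4 (refl Nat 2) (vcons (Eq Nat 2 2) 3 (refl Nat 2) (vcons (Eq Nat 2 2) 2 (refl Nat 2) (vcons (Eq Nat 2 2) 1 (refl Nat 2) (vcons (Eq Nat 2 2) 0 (refl Nat 2) (vnil (Eq Nat 2 2))))))
type:
  Vec (Eq Nat 2 2) 5
observation: 6 normal-order steps separate the term from its normal form.


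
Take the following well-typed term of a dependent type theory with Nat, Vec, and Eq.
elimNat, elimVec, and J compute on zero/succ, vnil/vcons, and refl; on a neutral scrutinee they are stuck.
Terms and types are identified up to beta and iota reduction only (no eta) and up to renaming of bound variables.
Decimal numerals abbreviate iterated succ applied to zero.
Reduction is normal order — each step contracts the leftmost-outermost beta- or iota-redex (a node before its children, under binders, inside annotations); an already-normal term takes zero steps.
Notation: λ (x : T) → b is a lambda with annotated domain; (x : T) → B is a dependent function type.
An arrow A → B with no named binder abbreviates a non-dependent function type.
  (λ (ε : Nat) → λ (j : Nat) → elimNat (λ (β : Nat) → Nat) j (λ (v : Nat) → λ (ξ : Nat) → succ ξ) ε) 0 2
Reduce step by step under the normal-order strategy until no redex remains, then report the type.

reduction (normal order):
  (λ (ε : Nat) → λ (j : Nat) → elimNat (λ (β : Nat) → Nat) j (λ (v : Nat) → λ (ξ : Nat) → succ ξ) ε) 0 2
  ~> (λ (ε : Nat) → elimNat (λ (j : Nat) → Nat) ε (λ (β : Nat) → λ (v : Nat) → succ v) 0) 2
  ~> elimNat (λ (ε : Nat) → Nat) 2 (λ (j : Nat) → λ (β : Nat) → succ β) 0
  ~> 2
type:
  Nat


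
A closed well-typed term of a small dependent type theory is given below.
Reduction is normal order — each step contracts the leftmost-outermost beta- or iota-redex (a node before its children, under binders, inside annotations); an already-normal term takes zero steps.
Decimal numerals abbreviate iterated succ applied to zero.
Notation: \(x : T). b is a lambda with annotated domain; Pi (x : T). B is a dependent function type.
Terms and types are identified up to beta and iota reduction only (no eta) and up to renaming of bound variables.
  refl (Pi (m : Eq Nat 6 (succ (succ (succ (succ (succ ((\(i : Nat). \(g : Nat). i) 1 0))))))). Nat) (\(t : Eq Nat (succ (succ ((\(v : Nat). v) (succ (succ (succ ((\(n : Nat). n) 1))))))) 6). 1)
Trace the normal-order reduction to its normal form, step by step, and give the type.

reduction (normal order):
  refl (Pi (m : Eq Nat 6 (succ (succ (succ (succ (succ ((\(i : Nat). \(g : Nat). i) 1 0))))))). Nat) (\(t : Eq Nat (succ (succ ((\(v : Nat). v) (succ (succ (succ ((\(n : Nat). n) 1))))))) 6). 1)
  ~> refl (Pi (m : Eq Nat 6 (succ (succ (succ (succ (succ ((\(i : Nat). 1) 0))))))). Nat) (\(g : Eq Nat (succ (succ ((\(t : Nat). t) (succ (succ (succ ((\(v : Nat). v) 1))))))) 6). 1)
  ~> refl (Pi (m : Eq Nat 6 6). Nat) (\(i : Eq Nat (succ (succ ((\(g : Nat). g) (succ (succ (succ ((\(t : Nat). t) 1))))))) 6). 1)
  ~> refl (Pi (m : Eq Nat 6 6). Nat) (\(i : Eq Nat (succ (succ (succ (succ (succ ((\(g : Nat). g) 1)))))) 6). 1)
  ~> refl (Pi (m : Eq Nat 6 6). Nat) (\(i : Eq Nat 6 6). 1)
the term's type:
  Eq (Pi (m : Eq Nat 6 6). Nat) (\(i : Eq Nat 6 6). 1) (\(g : Eq Nat 6 6). 1)


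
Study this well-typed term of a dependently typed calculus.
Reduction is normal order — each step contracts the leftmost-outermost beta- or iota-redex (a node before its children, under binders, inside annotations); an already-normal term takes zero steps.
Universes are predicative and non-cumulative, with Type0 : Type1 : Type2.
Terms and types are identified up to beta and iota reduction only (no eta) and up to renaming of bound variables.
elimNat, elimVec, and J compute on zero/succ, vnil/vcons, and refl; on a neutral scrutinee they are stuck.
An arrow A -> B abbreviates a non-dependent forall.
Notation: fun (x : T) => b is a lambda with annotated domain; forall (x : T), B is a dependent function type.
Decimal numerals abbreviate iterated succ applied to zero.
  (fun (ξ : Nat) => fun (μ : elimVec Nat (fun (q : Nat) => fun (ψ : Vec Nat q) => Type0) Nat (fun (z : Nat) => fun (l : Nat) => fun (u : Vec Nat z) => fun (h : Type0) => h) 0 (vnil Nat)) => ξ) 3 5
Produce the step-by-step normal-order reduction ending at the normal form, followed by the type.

normal-order reduction sequence:
  (fun (ξ : Nat) => fun (μ : elimVec Nat (fun (q : Nat) => fun (ψ : Vec Nat q) => Type0) Nat (fun (z : Nat) => fun (l : Nat) => fun (u : Vec Nat z) => fun (h : Type0) => h) 0 (vnil Nat)) => ξ) 3 5
  ~> (fun (ξ : elimVec Nat (fun (μ : Nat) => fun (q : Vec Nat μ) => Type0) Nat (fun (ψ : Nat) => fun (z : Nat) => fun (l : Vec Nat ψ) => fun (u : Type0) => u) 0 (vnil Nat)) => 3) 5
  ~> 3
inferred type:
  Nat


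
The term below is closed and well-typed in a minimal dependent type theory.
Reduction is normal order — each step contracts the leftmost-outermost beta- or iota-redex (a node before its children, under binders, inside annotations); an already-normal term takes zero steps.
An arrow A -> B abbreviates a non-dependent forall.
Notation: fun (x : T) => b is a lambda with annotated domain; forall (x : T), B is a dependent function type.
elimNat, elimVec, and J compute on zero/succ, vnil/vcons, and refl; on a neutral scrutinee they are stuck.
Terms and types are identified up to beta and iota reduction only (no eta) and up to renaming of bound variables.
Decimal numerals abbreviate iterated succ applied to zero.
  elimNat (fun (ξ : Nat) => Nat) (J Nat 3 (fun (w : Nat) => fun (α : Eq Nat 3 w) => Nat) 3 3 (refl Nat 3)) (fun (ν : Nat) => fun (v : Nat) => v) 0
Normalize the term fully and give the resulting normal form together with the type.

normal form:
  3
the term's type:
  Nat
observation: normalization takes exactly 2 steps under the normal-order strategy.


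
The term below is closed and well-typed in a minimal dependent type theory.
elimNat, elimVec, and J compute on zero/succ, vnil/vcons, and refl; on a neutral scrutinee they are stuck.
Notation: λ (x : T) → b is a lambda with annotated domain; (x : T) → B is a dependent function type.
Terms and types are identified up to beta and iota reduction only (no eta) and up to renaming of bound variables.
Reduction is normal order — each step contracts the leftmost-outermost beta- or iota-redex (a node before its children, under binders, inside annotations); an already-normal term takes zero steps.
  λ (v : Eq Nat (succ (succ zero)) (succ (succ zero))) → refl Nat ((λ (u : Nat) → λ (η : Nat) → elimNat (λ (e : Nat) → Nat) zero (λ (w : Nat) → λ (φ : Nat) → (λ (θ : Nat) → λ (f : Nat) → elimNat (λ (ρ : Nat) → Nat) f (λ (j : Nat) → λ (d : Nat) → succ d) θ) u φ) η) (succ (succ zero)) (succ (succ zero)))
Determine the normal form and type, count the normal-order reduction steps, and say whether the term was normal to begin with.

normal form:
  λ (v : Eq Nat (succ (succ zero)) (succ (succ zero))) → refl Nat (succ (succ (succ (succ zero))))
the term's type:
  (v : Eq Nat (succ (succ zero)) (succ (succ zero))) → Eq Nat (succ (succ (succ (succ zero)))) (succ (succ (succ (succ zero))))
steps to reach normal form (normal order): 27
started in normal form: no
first contracted redex: a beta-redex


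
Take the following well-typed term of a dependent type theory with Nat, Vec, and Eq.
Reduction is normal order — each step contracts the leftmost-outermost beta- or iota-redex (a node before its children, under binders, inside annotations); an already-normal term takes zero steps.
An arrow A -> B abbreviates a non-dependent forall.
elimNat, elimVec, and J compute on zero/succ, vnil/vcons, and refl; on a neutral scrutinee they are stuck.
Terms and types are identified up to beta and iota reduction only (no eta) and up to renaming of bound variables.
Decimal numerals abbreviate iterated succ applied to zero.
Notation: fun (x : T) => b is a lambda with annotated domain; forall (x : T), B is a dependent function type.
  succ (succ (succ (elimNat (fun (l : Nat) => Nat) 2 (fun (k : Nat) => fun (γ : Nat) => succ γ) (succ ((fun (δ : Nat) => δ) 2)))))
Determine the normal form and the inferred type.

normal form:
  8
type:
  Nat
observation: the leftmost-outermost redex is an elimNat iota-redex, and normalization takes 11 steps.
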